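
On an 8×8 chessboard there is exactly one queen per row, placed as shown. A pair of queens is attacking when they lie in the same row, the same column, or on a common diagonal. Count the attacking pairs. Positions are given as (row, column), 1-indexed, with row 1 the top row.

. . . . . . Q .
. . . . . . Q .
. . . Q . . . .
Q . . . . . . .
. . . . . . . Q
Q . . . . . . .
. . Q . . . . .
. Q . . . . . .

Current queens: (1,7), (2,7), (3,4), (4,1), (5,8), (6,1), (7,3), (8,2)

4

Same column: (1,7)–(2,7) (column 7); (4,1)–(6,1) (column 1).
Same diagonal: (3,4)–(6,1) (|3−6| = |4−1| = 3); (7,3)–(8,2) (|7−8| = |3−2| = 1).
Total attacking pairs: 4.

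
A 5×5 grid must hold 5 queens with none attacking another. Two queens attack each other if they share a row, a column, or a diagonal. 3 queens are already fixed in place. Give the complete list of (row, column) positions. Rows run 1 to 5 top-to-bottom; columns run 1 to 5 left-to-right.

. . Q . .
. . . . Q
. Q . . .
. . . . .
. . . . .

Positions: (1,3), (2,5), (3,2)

Row 4: attacked by (1,3)→{3}; (2,5)→{3,5}; (3,2)→{1,2,3}. Safe: 4. Place at column 4.
Row 5: attacked by (1,3)→{3}; (2,5)→{2,5}; (3,2)→{2,4}; (4,4)→{3,4,5}. Safe: 1. Place at column 1.
Columns [3, 5, 2, 4, 1], r−c [-2, -3, 1, 0, 4], r+c [4, 7, 5, 8, 6] are all distinct, so no two queens attack.

(1,3) (2,5) (3,2) (4,4) (5,1)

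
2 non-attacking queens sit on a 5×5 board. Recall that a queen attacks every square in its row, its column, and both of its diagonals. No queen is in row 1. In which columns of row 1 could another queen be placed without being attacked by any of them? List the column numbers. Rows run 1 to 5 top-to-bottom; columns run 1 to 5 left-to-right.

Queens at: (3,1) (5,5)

(3,1) attacks row 1 at column 1 and diagonals 3.
(5,5) attacks row 1 at column 5 and diagonals 1.
Attacked columns: {1, 3, 5}. Safe: {2, 4}.

columns 2, 4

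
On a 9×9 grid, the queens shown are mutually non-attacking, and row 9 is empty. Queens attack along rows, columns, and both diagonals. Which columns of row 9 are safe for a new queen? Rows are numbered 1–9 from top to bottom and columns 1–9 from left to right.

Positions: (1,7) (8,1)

columns 3, 4, 5, 6, 8, 9

(1,7) attacks row 9 at column 7.
(8,1) attacks row 9 at column 1 and diagonals 2.
Attacked columns: {1, 2, 7}. Safe: {3, 4, 5, 6, 8, 9}.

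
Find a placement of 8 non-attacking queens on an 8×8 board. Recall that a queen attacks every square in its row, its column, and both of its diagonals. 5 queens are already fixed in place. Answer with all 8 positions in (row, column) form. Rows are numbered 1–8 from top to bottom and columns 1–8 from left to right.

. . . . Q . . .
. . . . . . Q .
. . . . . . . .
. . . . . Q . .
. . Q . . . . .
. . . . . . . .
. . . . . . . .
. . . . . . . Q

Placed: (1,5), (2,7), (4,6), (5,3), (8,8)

(1,5) (2,7) (3,2) (4,6) (5,3) (6,1) (7,4) (8,8)

Row 3: attacked by (1,5)→{3,5,7}; (2,7)→{6,7,8}; (4,6)→{5,6,7}; (5,3)→{1,3,5}; (8,8)→{3,8}. Safe: 2, 4. Place at column 2.
Row 6: attacked by (1,5)→{5}; (2,7)→{3,7}; (3,2)→{2,5}; (4,6)→{4,6,8}; (5,3)→{2,3,4}; (8,8)→{6,8}. Safe: 1. Place at column 1.
Row 7: attacked by (1,5)→{5}; (2,7)→{2,7}; (3,2)→{2,6}; (4,6)→{3,6}; (5,3)→{1,3,5}; (6,1)→{1,2}; (8,8)→{7,8}. Safe: 4. Place at column 4.
Columns [5, 7, 2, 6, 3, 1, 4, 8], r−c [-4, -5, 1, -2, 2, 5, 3, 0], r+c [6, 9, 5, 10, 8, 7, 11, 16] are all distinct, so no two queens attack.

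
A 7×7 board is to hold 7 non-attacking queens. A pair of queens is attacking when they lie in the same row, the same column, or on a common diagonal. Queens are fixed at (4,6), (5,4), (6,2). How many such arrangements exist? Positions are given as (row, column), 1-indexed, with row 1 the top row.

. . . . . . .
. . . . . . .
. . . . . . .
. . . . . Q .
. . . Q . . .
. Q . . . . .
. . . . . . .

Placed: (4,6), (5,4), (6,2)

1

Branch on row 1: col 1 → 0; col 5 → 1.
Sum: 0 + 1 = 1.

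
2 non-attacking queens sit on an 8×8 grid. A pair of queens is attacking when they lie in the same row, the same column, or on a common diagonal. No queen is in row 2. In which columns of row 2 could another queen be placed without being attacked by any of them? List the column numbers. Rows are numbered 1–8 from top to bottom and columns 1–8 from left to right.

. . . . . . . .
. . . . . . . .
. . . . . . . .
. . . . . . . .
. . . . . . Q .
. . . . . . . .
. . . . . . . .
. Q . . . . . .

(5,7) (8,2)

(5,7) attacks row 2 at column 7 and diagonals 4.
(8,2) attacks row 2 at column 2 and diagonals 8.
Attacked columns: {2, 4, 7, 8}. Safe: {1, 3, 5, 6}.

columns 1, 3, 5, 6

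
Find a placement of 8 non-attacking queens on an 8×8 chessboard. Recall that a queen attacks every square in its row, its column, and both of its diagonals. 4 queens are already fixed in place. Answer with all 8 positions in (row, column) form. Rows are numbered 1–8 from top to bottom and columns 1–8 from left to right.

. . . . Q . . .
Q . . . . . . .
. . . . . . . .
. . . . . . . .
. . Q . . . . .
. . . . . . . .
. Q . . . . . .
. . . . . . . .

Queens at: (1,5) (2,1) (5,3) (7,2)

Row 3: attacked by (1,5)→{3,5,7}; (2,1)→{1,2}; (5,3)→{1,3,5}; (7,2)→{2,6}. Safe: 4, 8. Place at column 8.
Row 4: attacked by (1,5)→{2,5,8}; (2,1)→{1,3}; (3,8)→{7,8}; (5,3)→{2,3,4}; (7,2)→{2,5}. Safe: 6. Place at column 6.
Row 6: attacked by (1,5)→{5}; (2,1)→{1,5}; (3,8)→{5,8}; (4,6)→{4,6,8}; (5,3)→{2,3,4}; (7,2)→{1,2,3}. Safe: 7. Place at column 7.
Row 8: attacked by (1,5)→{5}; (2,1)→{1,7}; (3,8)→{3,8}; (4,6)→{2,6}; (5,3)→{3,6}; (6,7)→{5,7}; (7,2)→{1,2,3}. Safe: 4. Place at column 4.
Columns [5, 1, 8, 6, 3, 7, 2, 4], r−c [-4, 1, -5, -2, 2, -1, 5, 4], r+c [6, 3, 11, 10, 8, 13, 9, 12] are all distinct, so no two queens attack.

(1,5) (2,1) (3,8) (4,6) (5,3) (6,7) (7,2) (8,4)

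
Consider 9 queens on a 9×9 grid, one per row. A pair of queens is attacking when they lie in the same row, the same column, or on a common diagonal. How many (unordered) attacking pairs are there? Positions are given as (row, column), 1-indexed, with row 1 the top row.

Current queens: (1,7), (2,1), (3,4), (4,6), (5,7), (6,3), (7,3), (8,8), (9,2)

Same column: (1,7)–(5,7) (column 7); (6,3)–(7,3) (column 3).
Same diagonal: (4,6)–(5,7) (|4−5| = |6−7| = 1); (4,6)–(7,3) (|4−7| = |6−3| = 3).
Total attacking pairs: 4.

4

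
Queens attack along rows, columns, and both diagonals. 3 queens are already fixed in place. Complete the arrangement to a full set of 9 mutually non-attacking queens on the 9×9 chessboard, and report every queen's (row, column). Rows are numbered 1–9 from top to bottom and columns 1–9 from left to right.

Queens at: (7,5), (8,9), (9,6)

Row 1: attacked by (7,5)→{5}; (8,9)→{2,9}; (9,6)→{6}. Safe: 1, 3, 4, 7, 8. Place at column 1.
Row 2: attacked by (1,1)→{1,2}; (7,5)→{5}; (8,9)→{3,9}; (9,6)→{6}. Safe: 4, 7, 8. Place at column 4.
Row 3: attacked by (1,1)→{1,3}; (2,4)→{3,4,5}; (7,5)→{1,5,9}; (8,9)→{4,9}; (9,6)→{6}. Safe: 2, 7, 8. Place at column 7.
Row 4: attacked by (1,1)→{1,4}; (2,4)→{2,4,6}; (3,7)→{6,7,8}; (7,5)→{2,5,8}; (8,9)→{5,9}; (9,6)→{1,6}. Safe: 3. Place at column 3.
Row 5: attacked by (1,1)→{1,5}; (2,4)→{1,4,7}; (3,7)→{5,7,9}; (4,3)→{2,3,4}; (7,5)→{3,5,7}; (8,9)→{6,9}; (9,6)→{2,6}. Safe: 8. Place at column 8.
Row 6: attacked by (1,1)→{1,6}; (2,4)→{4,8}; (3,7)→{4,7}; (4,3)→{1,3,5}; (5,8)→{7,8,9}; (7,5)→{4,5,6}; (8,9)→{7,9}; (9,6)→{3,6,9}. Safe: 2. Place at column 2.
Columns [1, 4, 7, 3, 8, 2, 5, 9, 6], r−c [0, -2, -4, 1, -3, 4, 2, -1, 3], r+c [2, 6, 10, 7, 13, 8, 12, 17, 15] are all distinct, so no two queens attack.

(1,1) (2,4) (3,7) (4,3) (5,8) (6,2) (7,5) (8,9) (9,6)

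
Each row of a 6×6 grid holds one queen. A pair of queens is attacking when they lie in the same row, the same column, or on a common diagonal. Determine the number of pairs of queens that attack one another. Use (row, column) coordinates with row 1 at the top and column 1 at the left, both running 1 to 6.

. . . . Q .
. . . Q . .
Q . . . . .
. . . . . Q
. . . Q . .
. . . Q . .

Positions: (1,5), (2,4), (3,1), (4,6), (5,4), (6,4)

7

Same column: (2,4)–(5,4) (column 4); (2,4)–(6,4) (column 4); (5,4)–(6,4) (column 4).
Same diagonal: (1,5)–(2,4) (|1−2| = |5−4| = 1); (2,4)–(4,6) (|2−4| = |4−6| = 2); (3,1)–(6,4) (|3−6| = |1−4| = 3); (4,6)–(6,4) (|4−6| = |6−4| = 2).
Total attacking pairs: 7.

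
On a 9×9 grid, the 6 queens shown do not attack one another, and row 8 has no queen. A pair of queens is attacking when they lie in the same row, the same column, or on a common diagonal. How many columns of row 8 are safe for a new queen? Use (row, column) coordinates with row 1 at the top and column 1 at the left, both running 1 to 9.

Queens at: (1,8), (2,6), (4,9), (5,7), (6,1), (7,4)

1

(1,8) attacks row 8 at column 8 and diagonals 1.
(2,6) attacks row 8 at column 6.
(4,9) attacks row 8 at column 9 and diagonals 5.
(5,7) attacks row 8 at column 7 and diagonals 4.
(6,1) attacks row 8 at column 1 and diagonals 3.
(7,4) attacks row 8 at column 4 and diagonals 3, 5.
Attacked columns: {1, 3, 4, 5, 6, 7, 8, 9}. Safe: {2}.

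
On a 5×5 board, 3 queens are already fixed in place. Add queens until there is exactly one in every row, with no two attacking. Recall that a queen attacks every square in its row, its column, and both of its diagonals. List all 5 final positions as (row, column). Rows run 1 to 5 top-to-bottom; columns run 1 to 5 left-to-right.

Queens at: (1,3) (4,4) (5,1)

(1,3) (2,5) (3,2) (4,4) (5,1)

Row 2: attacked by (1,3)→{2,3,4}; (4,4)→{2,4}; (5,1)→{1,4}. Safe: 5. Place at column 5.
Row 3: attacked by (1,3)→{1,3,5}; (2,5)→{4,5}; (4,4)→{3,4,5}; (5,1)→{1,3}. Safe: 2. Place at column 2.
Columns [3, 5, 2, 4, 1], r−c [-2, -3, 1, 0, 4], r+c [4, 7, 5, 8, 6] are all distinct, so no two queens attack.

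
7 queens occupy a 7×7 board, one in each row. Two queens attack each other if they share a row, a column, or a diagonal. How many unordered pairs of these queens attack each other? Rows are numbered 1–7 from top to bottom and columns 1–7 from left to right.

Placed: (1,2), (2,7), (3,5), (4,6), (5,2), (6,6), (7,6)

Same column: (1,2)–(5,2) (column 2); (4,6)–(6,6) (column 6); (4,6)–(7,6) (column 6); (6,6)–(7,6) (column 6).
Same diagonal: (3,5)–(4,6) (|3−4| = |5−6| = 1).
Total attacking pairs: 5.

5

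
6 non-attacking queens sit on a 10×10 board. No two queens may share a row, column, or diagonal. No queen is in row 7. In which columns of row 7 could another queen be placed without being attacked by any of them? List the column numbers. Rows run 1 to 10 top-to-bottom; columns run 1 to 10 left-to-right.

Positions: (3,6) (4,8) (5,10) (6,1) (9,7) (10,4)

columns 3

(3,6) attacks row 7 at column 6 and diagonals 2, 10.
(4,8) attacks row 7 at column 8 and diagonals 5.
(5,10) attacks row 7 at column 10 and diagonals 8.
(6,1) attacks row 7 at column 1 and diagonals 2.
(9,7) attacks row 7 at column 7 and diagonals 5, 9.
(10,4) attacks row 7 at column 4 and diagonals 1, 7.
Attacked columns: {1, 2, 4, 5, 6, 7, 8, 9, 10}. Safe: {3}.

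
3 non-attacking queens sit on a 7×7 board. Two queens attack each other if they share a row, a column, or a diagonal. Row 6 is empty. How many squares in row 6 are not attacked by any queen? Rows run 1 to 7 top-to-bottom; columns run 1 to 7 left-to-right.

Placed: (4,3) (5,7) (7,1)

1

(4,3) attacks row 6 at column 3 and diagonals 1, 5.
(5,7) attacks row 6 at column 7 and diagonals 6.
(7,1) attacks row 6 at column 1 and diagonals 2.
Attacked columns: {1, 2, 3, 5, 6, 7}. Safe: {4}.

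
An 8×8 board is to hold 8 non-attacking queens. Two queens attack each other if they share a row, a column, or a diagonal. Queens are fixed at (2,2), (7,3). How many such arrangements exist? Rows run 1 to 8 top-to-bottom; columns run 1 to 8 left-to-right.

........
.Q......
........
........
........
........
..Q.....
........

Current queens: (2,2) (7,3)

5

Branch on row 1: col 4 → 2; col 5 → 1; col 6 → 0; col 7 → 1; col 8 → 1.
Sum: 2 + 1 + 0 + 1 + 1 = 5.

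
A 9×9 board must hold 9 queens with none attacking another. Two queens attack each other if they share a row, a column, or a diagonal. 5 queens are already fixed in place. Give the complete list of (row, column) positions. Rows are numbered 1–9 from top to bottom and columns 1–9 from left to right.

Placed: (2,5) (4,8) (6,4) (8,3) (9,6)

Row 1: attacked by (2,5)→{4,5,6}; (4,8)→{5,8}; (6,4)→{4,9}; (8,3)→{3}; (9,6)→{6}. Safe: 1, 2, 7. Place at column 7.
Row 3: attacked by (1,7)→{5,7,9}; (2,5)→{4,5,6}; (4,8)→{7,8,9}; (6,4)→{1,4,7}; (8,3)→{3,8}; (9,6)→{6}. Safe: 2. Place at column 2.
Row 5: attacked by (1,7)→{3,7}; (2,5)→{2,5,8}; (3,2)→{2,4}; (4,8)→{7,8,9}; (6,4)→{3,4,5}; (8,3)→{3,6}; (9,6)→{2,6}. Safe: 1. Place at column 1.
Row 7: attacked by (1,7)→{1,7}; (2,5)→{5}; (3,2)→{2,6}; (4,8)→{5,8}; (5,1)→{1,3}; (6,4)→{3,4,5}; (8,3)→{2,3,4}; (9,6)→{4,6,8}. Safe: 9. Place at column 9.
Columns [7, 5, 2, 8, 1, 4, 9, 3, 6], r−c [-6, -3, 1, -4, 4, 2, -2, 5, 3], r+c [8, 7, 5, 12, 6, 10, 16, 11, 15] are all distinct, so no two queens attack.

(1,7) (2,5) (3,2) (4,8) (5,1) (6,4) (7,9) (8,3) (9,6)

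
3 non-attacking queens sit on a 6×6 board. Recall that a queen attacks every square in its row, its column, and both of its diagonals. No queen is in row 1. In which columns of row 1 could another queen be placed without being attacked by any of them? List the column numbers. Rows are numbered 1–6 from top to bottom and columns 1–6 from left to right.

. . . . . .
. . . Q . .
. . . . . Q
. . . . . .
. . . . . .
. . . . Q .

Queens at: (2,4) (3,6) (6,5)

columns 1, 2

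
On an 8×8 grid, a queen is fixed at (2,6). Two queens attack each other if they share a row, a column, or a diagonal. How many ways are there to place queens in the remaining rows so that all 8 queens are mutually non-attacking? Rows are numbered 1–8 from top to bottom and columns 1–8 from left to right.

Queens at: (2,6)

14

Branch on row 1: col 1 → 1; col 2 → 2; col 3 → 8; col 4 → 3; col 8 → 0.
Sum: 1 + 2 + 8 + 3 + 0 = 14.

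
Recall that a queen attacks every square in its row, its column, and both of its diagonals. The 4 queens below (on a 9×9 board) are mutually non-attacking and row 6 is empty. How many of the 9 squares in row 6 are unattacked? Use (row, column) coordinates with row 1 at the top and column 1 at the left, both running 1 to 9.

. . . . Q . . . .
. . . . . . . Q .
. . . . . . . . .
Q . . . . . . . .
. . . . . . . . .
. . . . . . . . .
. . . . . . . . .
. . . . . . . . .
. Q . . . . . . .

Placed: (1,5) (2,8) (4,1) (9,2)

3

(1,5) attacks row 6 at column 5.
(2,8) attacks row 6 at column 8 and diagonals 4.
(4,1) attacks row 6 at column 1 and diagonals 3.
(9,2) attacks row 6 at column 2 and diagonals 5.
Attacked columns: {1, 2, 3, 4, 5, 8}. Safe: {6, 7, 9}.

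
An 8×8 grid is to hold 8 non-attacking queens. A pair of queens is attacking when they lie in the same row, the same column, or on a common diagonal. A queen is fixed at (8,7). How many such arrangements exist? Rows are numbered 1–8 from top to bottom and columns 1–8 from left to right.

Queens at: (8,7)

Branch on row 1: col 1 → 0; col 2 → 0; col 3 → 0; col 4 → 3; col 5 → 3; col 6 → 2; col 8 → 0.
Sum: 0 + 0 + 0 + 3 + 3 + 2 + 0 = 8.

8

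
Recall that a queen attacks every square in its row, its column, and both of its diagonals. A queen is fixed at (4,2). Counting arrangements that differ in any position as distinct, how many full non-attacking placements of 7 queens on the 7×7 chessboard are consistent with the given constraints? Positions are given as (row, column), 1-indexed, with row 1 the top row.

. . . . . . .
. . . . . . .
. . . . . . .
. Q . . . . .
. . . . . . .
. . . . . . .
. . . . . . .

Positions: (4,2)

Branch on row 1: col 1 → 1; col 3 → 2; col 4 → 2; col 6 → 0; col 7 → 1.
Sum: 1 + 2 + 2 + 0 + 1 = 6.

6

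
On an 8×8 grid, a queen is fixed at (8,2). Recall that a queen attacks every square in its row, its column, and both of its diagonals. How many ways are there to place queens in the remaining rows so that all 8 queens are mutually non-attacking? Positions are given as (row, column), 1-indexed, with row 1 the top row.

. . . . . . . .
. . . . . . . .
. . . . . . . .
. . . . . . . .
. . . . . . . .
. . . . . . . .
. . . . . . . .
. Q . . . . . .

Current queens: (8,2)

8

Branch on row 1: col 1 → 0; col 3 → 2; col 4 → 3; col 5 → 3; col 6 → 0; col 7 → 0; col 8 → 0.
Sum: 0 + 2 + 3 + 3 + 0 + 0 + 0 = 8.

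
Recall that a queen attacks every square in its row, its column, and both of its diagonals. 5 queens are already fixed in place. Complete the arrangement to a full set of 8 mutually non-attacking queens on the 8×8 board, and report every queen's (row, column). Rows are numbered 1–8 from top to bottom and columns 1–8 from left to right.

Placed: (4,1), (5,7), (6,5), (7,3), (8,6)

(1,8) (2,2) (3,4) (4,1) (5,7) (6,5) (7,3) (8,6)

Row 1: attacked by (4,1)→{1,4}; (5,7)→{3,7}; (6,5)→{5}; (7,3)→{3}; (8,6)→{6}. Safe: 2, 8. Place at column 8.
Row 2: attacked by (1,8)→{7,8}; (4,1)→{1,3}; (5,7)→{4,7}; (6,5)→{1,5}; (7,3)→{3,8}; (8,6)→{6}. Safe: 2. Place at column 2.
Row 3: attacked by (1,8)→{6,8}; (2,2)→{1,2,3}; (4,1)→{1,2}; (5,7)→{5,7}; (6,5)→{2,5,8}; (7,3)→{3,7}; (8,6)→{1,6}. Safe: 4. Place at column 4.
Columns [8, 2, 4, 1, 7, 5, 3, 6], r−c [-7, 0, -1, 3, -2, 1, 4, 2], r+c [9, 4, 7, 5, 12, 11, 10, 14] are all distinct, so no two queens attack.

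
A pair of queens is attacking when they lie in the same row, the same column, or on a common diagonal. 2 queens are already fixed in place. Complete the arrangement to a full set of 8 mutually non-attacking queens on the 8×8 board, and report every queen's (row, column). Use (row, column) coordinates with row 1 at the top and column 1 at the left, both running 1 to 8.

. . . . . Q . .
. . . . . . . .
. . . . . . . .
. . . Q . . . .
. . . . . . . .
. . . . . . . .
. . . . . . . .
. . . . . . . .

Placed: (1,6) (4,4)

(1,6) (2,3) (3,7) (4,4) (5,1) (6,8) (7,2) (8,5)

Row 2: attacked by (1,6)→{5,6,7}; (4,4)→{2,4,6}. Safe: 1, 3, 8. Place at column 3.
Row 3: attacked by (1,6)→{4,6,8}; (2,3)→{2,3,4}; (4,4)→{3,4,5}. Safe: 1, 7. Place at column 7.
Row 5: attacked by (1,6)→{2,6}; (2,3)→{3,6}; (3,7)→{5,7}; (4,4)→{3,4,5}. Safe: 1, 8. Place at column 1.
Row 6: attacked by (1,6)→{1,6}; (2,3)→{3,7}; (3,7)→{4,7}; (4,4)→{2,4,6}; (5,1)→{1,2}. Safe: 5, 8. Place at column 8.
Row 7: attacked by (1,6)→{6}; (2,3)→{3,8}; (3,7)→{3,7}; (4,4)→{1,4,7}; (5,1)→{1,3}; (6,8)→{7,8}. Safe: 2, 5. Place at column 2.
Row 8: attacked by (1,6)→{6}; (2,3)→{3}; (3,7)→{2,7}; (4,4)→{4,8}; (5,1)→{1,4}; (6,8)→{6,8}; (7,2)→{1,2,3}. Safe: 5. Place at column 5.
Columns [6, 3, 7, 4, 1, 8, 2, 5], r−c [-5, -1, -4, 0, 4, -2, 5, 3], r+c [7, 5, 10, 8, 6, 14, 9, 13] are all distinct, so no two queens attack.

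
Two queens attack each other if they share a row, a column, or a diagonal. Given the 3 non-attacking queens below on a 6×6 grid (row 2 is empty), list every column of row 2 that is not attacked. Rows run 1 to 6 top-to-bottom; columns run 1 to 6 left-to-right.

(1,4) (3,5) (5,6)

(1,4) attacks row 2 at column 4 and diagonals 3, 5.
(3,5) attacks row 2 at column 5 and diagonals 4, 6.
(5,6) attacks row 2 at column 6 and diagonals 3.
Attacked columns: {3, 4, 5, 6}. Safe: {1, 2}.

columns 1, 2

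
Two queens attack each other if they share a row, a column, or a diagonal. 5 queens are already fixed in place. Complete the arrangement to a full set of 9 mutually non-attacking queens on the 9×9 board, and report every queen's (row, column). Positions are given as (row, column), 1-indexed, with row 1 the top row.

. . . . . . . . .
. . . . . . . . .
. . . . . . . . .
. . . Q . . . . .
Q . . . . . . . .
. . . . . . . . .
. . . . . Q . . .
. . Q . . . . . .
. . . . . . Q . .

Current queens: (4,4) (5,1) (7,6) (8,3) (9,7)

Row 1: attacked by (4,4)→{1,4,7}; (5,1)→{1,5}; (7,6)→{6}; (8,3)→{3}; (9,7)→{7}. Safe: 2, 8, 9. Place at column 2.
Row 2: attacked by (1,2)→{1,2,3}; (4,4)→{2,4,6}; (5,1)→{1,4}; (7,6)→{1,6}; (8,3)→{3,9}; (9,7)→{7}. Safe: 5, 8. Place at column 5.
Row 3: attacked by (1,2)→{2,4}; (2,5)→{4,5,6}; (4,4)→{3,4,5}; (5,1)→{1,3}; (7,6)→{2,6}; (8,3)→{3,8}; (9,7)→{1,7}. Safe: 9. Place at column 9.
Row 6: attacked by (1,2)→{2,7}; (2,5)→{1,5,9}; (3,9)→{6,9}; (4,4)→{2,4,6}; (5,1)→{1,2}; (7,6)→{5,6,7}; (8,3)→{1,3,5}; (9,7)→{4,7}. Safe: 8. Place at column 8.
Columns [2, 5, 9, 4, 1, 8, 6, 3, 7], r−c [-1, -3, -6, 0, 4, -2, 1, 5, 2], r+c [3, 7, 12, 8, 6, 14, 13, 11, 16] are all distinct, so no two queens attack.

(1,2) (2,5) (3,9) (4,4) (5,1) (6,8) (7,6) (8,3) (9,7)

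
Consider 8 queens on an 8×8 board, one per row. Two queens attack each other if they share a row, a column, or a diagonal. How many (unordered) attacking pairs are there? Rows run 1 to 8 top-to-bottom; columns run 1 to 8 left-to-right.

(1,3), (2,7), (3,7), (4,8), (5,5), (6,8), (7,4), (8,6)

6

Same column: (2,7)–(3,7) (column 7); (4,8)–(6,8) (column 8).
Same diagonal: (1,3)–(6,8) (|1−6| = |3−8| = 5); (3,7)–(4,8) (|3−4| = |7−8| = 1); (3,7)–(5,5) (|3−5| = |7−5| = 2); (6,8)–(8,6) (|6−8| = |8−6| = 2).
Total attacking pairs: 6.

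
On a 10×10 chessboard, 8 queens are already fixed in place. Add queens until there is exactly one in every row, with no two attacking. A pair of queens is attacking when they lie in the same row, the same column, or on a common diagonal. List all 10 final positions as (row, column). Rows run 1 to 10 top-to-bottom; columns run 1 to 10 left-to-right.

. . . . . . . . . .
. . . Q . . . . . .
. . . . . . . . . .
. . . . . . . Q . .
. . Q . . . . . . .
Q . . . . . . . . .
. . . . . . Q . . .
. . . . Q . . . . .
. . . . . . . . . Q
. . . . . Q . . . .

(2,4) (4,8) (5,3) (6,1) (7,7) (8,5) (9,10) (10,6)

Row 1: attacked by (2,4)→{3,4,5}; (4,8)→{5,8}; (5,3)→{3,7}; (6,1)→{1,6}; (7,7)→{1,7}; (8,5)→{5}; (9,10)→{2,10}; (10,6)→{6}. Safe: 9. Place at column 9.
Row 3: attacked by (1,9)→{7,9}; (2,4)→{3,4,5}; (4,8)→{7,8,9}; (5,3)→{1,3,5}; (6,1)→{1,4}; (7,7)→{3,7}; (8,5)→{5,10}; (9,10)→{4,10}; (10,6)→{6}. Safe: 2. Place at column 2.
Columns [9, 4, 2, 8, 3, 1, 7, 5, 10, 6], r−c [-8, -2, 1, -4, 2, 5, 0, 3, -1, 4], r+c [10, 6, 5, 12, 8, 7, 14, 13, 19, 16] are all distinct, so no two queens attack.

(1,9) (2,4) (3,2) (4,8) (5,3) (6,1) (7,7) (8,5) (9,10) (10,6)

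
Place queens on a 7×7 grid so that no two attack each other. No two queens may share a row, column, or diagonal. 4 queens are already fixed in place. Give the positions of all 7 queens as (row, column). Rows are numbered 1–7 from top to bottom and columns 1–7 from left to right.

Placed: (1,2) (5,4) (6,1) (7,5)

Row 2: attacked by (1,2)→{1,2,3}; (5,4)→{1,4,7}; (6,1)→{1,5}; (7,5)→{5}. Safe: 6. Place at column 6.
Row 3: attacked by (1,2)→{2,4}; (2,6)→{5,6,7}; (5,4)→{2,4,6}; (6,1)→{1,4}; (7,5)→{1,5}. Safe: 3. Place at column 3.
Row 4: attacked by (1,2)→{2,5}; (2,6)→{4,6}; (3,3)→{2,3,4}; (5,4)→{3,4,5}; (6,1)→{1,3}; (7,5)→{2,5}. Safe: 7. Place at column 7.
Columns [2, 6, 3, 7, 4, 1, 5], r−c [-1, -4, 0, -3, 1, 5, 2], r+c [3, 8, 6, 11, 9, 7, 12] are all distinct, so no two queens attack.

(1,2) (2,6) (3,3) (4,7) (5,4) (6,1) (7,5)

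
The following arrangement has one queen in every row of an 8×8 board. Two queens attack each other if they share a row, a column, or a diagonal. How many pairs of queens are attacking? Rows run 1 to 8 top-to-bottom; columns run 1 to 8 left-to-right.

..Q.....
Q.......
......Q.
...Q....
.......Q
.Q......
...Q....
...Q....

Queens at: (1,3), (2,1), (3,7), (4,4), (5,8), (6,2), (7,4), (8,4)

Same column: (4,4)–(7,4) (column 4); (4,4)–(8,4) (column 4); (7,4)–(8,4) (column 4).
Same diagonal: (4,4)–(6,2) (|4−6| = |4−2| = 2); (6,2)–(8,4) (|6−8| = |2−4| = 2).
Total attacking pairs: 5.

5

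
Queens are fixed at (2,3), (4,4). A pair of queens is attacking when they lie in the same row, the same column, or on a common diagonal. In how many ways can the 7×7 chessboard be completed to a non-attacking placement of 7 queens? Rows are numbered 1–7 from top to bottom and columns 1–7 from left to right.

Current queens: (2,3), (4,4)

2

Branch on row 1: col 5 → 0; col 6 → 2.
Sum: 0 + 2 = 2.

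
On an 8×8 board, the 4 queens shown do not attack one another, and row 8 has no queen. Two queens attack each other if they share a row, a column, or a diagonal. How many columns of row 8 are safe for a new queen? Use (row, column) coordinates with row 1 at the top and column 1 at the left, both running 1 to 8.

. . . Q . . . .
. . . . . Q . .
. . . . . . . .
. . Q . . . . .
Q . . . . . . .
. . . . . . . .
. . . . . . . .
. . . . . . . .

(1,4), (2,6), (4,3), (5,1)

3

(1,4) attacks row 8 at column 4.
(2,6) attacks row 8 at column 6.
(4,3) attacks row 8 at column 3 and diagonals 7.
(5,1) attacks row 8 at column 1 and diagonals 4.
Attacked columns: {1, 3, 4, 6, 7}. Safe: {2, 5, 8}.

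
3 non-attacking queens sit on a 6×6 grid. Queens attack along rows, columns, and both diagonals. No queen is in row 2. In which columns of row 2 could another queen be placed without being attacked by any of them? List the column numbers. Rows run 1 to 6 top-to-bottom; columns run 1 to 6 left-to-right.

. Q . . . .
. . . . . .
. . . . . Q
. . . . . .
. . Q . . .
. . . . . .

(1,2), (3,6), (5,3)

(1,2) attacks row 2 at column 2 and diagonals 1, 3.
(3,6) attacks row 2 at column 6 and diagonals 5.
(5,3) attacks row 2 at column 3 and diagonals 6.
Attacked columns: {1, 2, 3, 5, 6}. Safe: {4}.

columns 4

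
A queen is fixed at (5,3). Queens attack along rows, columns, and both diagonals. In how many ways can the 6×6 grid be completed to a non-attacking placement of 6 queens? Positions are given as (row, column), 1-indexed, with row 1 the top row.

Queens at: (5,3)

Branch on row 1: col 1 → 0; col 2 → 1; col 4 → 0; col 5 → 0; col 6 → 0.
Sum: 0 + 1 + 0 + 0 + 0 = 1.

1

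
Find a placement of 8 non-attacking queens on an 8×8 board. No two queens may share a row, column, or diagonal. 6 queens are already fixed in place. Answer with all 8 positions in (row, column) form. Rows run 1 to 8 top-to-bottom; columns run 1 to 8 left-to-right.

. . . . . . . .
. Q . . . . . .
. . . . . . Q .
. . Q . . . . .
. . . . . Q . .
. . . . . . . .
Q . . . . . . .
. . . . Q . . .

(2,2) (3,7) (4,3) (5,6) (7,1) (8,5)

(1,4) (2,2) (3,7) (4,3) (5,6) (6,8) (7,1) (8,5)

Row 1: attacked by (2,2)→{1,2,3}; (3,7)→{5,7}; (4,3)→{3,6}; (5,6)→{2,6}; (7,1)→{1,7}; (8,5)→{5}. Safe: 4, 8. Place at column 4.
Row 6: attacked by (1,4)→{4}; (2,2)→{2,6}; (3,7)→{4,7}; (4,3)→{1,3,5}; (5,6)→{5,6,7}; (7,1)→{1,2}; (8,5)→{3,5,7}. Safe: 8. Place at column 8.
Columns [4, 2, 7, 3, 6, 8, 1, 5], r−c [-3, 0, -4, 1, -1, -2, 6, 3], r+c [5, 4, 10, 7, 11, 14, 8, 13] are all distinct, so no two queens attack.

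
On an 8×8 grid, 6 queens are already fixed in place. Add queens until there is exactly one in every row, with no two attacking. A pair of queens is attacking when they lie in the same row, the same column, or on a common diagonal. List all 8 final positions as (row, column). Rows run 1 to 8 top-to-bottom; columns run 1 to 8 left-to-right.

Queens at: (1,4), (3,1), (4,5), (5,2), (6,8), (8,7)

Row 2: attacked by (1,4)→{3,4,5}; (3,1)→{1,2}; (4,5)→{3,5,7}; (5,2)→{2,5}; (6,8)→{4,8}; (8,7)→{1,7}. Safe: 6. Place at column 6.
Row 7: attacked by (1,4)→{4}; (2,6)→{1,6}; (3,1)→{1,5}; (4,5)→{2,5,8}; (5,2)→{2,4}; (6,8)→{7,8}; (8,7)→{6,7,8}. Safe: 3. Place at column 3.
Columns [4, 6, 1, 5, 2, 8, 3, 7], r−c [-3, -4, 2, -1, 3, -2, 4, 1], r+c [5, 8, 4, 9, 7, 14, 10, 15] are all distinct, so no two queens attack.

(1,4) (2,6) (3,1) (4,5) (5,2) (6,8) (7,3) (8,7)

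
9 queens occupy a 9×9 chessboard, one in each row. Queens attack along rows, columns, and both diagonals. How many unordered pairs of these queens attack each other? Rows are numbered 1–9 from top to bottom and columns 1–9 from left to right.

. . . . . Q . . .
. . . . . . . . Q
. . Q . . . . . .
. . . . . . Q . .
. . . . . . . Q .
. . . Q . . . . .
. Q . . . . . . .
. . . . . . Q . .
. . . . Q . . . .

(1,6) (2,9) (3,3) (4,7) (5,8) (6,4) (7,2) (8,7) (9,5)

Same column: (4,7)–(8,7) (column 7).
Same diagonal: (2,9)–(4,7) (|2−4| = |9−7| = 2); (4,7)–(5,8) (|4−5| = |7−8| = 1).
Total attacking pairs: 3.

3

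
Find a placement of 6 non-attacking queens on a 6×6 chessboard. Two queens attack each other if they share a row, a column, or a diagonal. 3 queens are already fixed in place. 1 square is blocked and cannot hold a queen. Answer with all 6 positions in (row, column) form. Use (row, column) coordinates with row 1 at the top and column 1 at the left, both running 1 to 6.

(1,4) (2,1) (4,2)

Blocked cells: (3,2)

(1,4) (2,1) (3,5) (4,2) (5,6) (6,3)

Row 3: attacked by (1,4)→{2,4,6}; (2,1)→{1,2}; (4,2)→{1,2,3}. Blocked: 2. Safe: 5. Place at column 5.
Row 5: attacked by (1,4)→{4}; (2,1)→{1,4}; (3,5)→{3,5}; (4,2)→{1,2,3}. Safe: 6. Place at column 6.
Row 6: attacked by (1,4)→{4}; (2,1)→{1,5}; (3,5)→{2,5}; (4,2)→{2,4}; (5,6)→{5,6}. Safe: 3. Place at column 3.
Columns [4, 1, 5, 2, 6, 3], r−c [-3, 1, -2, 2, -1, 3], r+c [5, 3, 8, 6, 11, 9] are all distinct, so no two queens attack.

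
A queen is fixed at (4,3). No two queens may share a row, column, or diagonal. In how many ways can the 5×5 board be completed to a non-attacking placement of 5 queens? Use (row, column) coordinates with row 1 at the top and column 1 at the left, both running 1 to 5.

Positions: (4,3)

Branch on row 1: col 1 → 0; col 2 → 1; col 4 → 1; col 5 → 0.
Sum: 0 + 1 + 1 + 0 = 2.

2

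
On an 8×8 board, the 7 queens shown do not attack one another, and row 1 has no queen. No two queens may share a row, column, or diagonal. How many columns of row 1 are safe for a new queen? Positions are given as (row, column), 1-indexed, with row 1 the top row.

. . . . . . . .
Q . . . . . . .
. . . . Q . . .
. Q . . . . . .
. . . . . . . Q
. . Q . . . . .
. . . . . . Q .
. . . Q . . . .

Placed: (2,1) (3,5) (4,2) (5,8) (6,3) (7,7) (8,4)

1

(2,1) attacks row 1 at column 1 and diagonals 2.
(3,5) attacks row 1 at column 5 and diagonals 3, 7.
(4,2) attacks row 1 at column 2 and diagonals 5.
(5,8) attacks row 1 at column 8 and diagonals 4.
(6,3) attacks row 1 at column 3 and diagonals 8.
(7,7) attacks row 1 at column 7 and diagonals 1.
(8,4) attacks row 1 at column 4.
Attacked columns: {1, 2, 3, 4, 5, 7, 8}. Safe: {6}.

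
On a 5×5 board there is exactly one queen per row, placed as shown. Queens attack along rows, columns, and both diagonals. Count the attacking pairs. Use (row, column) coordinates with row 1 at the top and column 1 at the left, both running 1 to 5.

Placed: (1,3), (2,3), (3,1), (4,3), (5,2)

Same column: (1,3)–(2,3) (column 3); (1,3)–(4,3) (column 3); (2,3)–(4,3) (column 3).
Same diagonal: (1,3)–(3,1) (|1−3| = |3−1| = 2); (4,3)–(5,2) (|4−5| = |3−2| = 1).
Total attacking pairs: 5.

5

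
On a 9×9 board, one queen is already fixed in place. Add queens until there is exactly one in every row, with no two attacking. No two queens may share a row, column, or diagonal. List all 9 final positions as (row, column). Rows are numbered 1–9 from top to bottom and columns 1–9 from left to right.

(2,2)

Row 1: attacked by (2,2)→{1,2,3}. Safe: 4, 5, 6, 7, 8, 9. Place at column 4.
Row 3: attacked by (1,4)→{2,4,6}; (2,2)→{1,2,3}. Safe: 5, 7, 8, 9. Place at column 9.
Row 4: attacked by (1,4)→{1,4,7}; (2,2)→{2,4}; (3,9)→{8,9}. Safe: 3, 5, 6. Place at column 3.
Row 5: attacked by (1,4)→{4,8}; (2,2)→{2,5}; (3,9)→{7,9}; (4,3)→{2,3,4}. Safe: 1, 6. Place at column 6.
Row 6: attacked by (1,4)→{4,9}; (2,2)→{2,6}; (3,9)→{6,9}; (4,3)→{1,3,5}; (5,6)→{5,6,7}. Safe: 8. Place at column 8.
Row 7: attacked by (1,4)→{4}; (2,2)→{2,7}; (3,9)→{5,9}; (4,3)→{3,6}; (5,6)→{4,6,8}; (6,8)→{7,8,9}. Safe: 1. Place at column 1.
Row 8: attacked by (1,4)→{4}; (2,2)→{2,8}; (3,9)→{4,9}; (4,3)→{3,7}; (5,6)→{3,6,9}; (6,8)→{6,8}; (7,1)→{1,2}. Safe: 5. Place at column 5.
Row 9: attacked by (1,4)→{4}; (2,2)→{2,9}; (3,9)→{3,9}; (4,3)→{3,8}; (5,6)→{2,6}; (6,8)→{5,8}; (7,1)→{1,3}; (8,5)→{4,5,6}. Safe: 7. Place at column 7.
Columns [4, 2, 9, 3, 6, 8, 1, 5, 7], r−c [-3, 0, -6, 1, -1, -2, 6, 3, 2], r+c [5, 4, 12, 7, 11, 14, 8, 13, 16] are all distinct, so no two queens attack.

(1,4) (2,2) (3,9) (4,3) (5,6) (6,8) (7,1) (8,5) (9,7)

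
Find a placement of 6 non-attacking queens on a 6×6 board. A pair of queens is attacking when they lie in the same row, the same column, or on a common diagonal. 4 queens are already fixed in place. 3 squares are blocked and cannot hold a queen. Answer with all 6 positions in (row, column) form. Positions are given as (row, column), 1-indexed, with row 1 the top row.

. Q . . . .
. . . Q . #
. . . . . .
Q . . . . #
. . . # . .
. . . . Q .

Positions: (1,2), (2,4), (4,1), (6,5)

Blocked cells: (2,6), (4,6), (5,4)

Row 3: attacked by (1,2)→{2,4}; (2,4)→{3,4,5}; (4,1)→{1,2}; (6,5)→{2,5}. Safe: 6. Place at column 6.
Row 5: attacked by (1,2)→{2,6}; (2,4)→{1,4}; (3,6)→{4,6}; (4,1)→{1,2}; (6,5)→{4,5,6}. Blocked: 4. Safe: 3. Place at column 3.
Columns [2, 4, 6, 1, 3, 5], r−c [-1, -2, -3, 3, 2, 1], r+c [3, 6, 9, 5, 8, 11] are all distinct, so no two queens attack.

(1,2) (2,4) (3,6) (4,1) (5,3) (6,5)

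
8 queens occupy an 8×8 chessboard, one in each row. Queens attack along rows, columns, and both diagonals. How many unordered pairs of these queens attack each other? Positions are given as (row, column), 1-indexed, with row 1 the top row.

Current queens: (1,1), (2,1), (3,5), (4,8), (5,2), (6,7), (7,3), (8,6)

1

Same column: (1,1)–(2,1) (column 1).
Total attacking pairs: 1.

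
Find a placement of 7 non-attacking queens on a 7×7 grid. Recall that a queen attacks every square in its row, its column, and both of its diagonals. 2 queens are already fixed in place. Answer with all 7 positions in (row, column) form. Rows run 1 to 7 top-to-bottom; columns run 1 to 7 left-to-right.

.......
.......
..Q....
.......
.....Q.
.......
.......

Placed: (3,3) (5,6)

Row 1: attacked by (3,3)→{1,3,5}; (5,6)→{2,6}. Safe: 4, 7. Place at column 7.
Row 2: attacked by (1,7)→{6,7}; (3,3)→{2,3,4}; (5,6)→{3,6}. Safe: 1, 5. Place at column 5.
Row 4: attacked by (1,7)→{4,7}; (2,5)→{3,5,7}; (3,3)→{2,3,4}; (5,6)→{5,6,7}. Safe: 1. Place at column 1.
Row 6: attacked by (1,7)→{2,7}; (2,5)→{1,5}; (3,3)→{3,6}; (4,1)→{1,3}; (5,6)→{5,6,7}. Safe: 4. Place at column 4.
Row 7: attacked by (1,7)→{1,7}; (2,5)→{5}; (3,3)→{3,7}; (4,1)→{1,4}; (5,6)→{4,6}; (6,4)→{3,4,5}. Safe: 2. Place at column 2.
Columns [7, 5, 3, 1, 6, 4, 2], r−c [-6, -3, 0, 3, -1, 2, 5], r+c [8, 7, 6, 5, 11, 10, 9] are all distinct, so no two queens attack.

(1,7) (2,5) (3,3) (4,1) (5,6) (6,4) (7,2)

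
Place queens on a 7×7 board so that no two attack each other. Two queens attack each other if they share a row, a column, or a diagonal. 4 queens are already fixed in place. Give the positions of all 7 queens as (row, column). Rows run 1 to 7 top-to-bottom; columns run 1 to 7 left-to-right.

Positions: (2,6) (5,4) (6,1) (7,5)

Row 1: attacked by (2,6)→{5,6,7}; (5,4)→{4}; (6,1)→{1,6}; (7,5)→{5}. Safe: 2, 3. Place at column 2.
Row 3: attacked by (1,2)→{2,4}; (2,6)→{5,6,7}; (5,4)→{2,4,6}; (6,1)→{1,4}; (7,5)→{1,5}. Safe: 3. Place at column 3.
Row 4: attacked by (1,2)→{2,5}; (2,6)→{4,6}; (3,3)→{2,3,4}; (5,4)→{3,4,5}; (6,1)→{1,3}; (7,5)→{2,5}. Safe: 7. Place at column 7.
Columns [2, 6, 3, 7, 4, 1, 5], r−c [-1, -4, 0, -3, 1, 5, 2], r+c [3, 8, 6, 11, 9, 7, 12] are all distinct, so no two queens attack.

(1,2) (2,6) (3,3) (4,7) (5,4) (6,1) (7,5)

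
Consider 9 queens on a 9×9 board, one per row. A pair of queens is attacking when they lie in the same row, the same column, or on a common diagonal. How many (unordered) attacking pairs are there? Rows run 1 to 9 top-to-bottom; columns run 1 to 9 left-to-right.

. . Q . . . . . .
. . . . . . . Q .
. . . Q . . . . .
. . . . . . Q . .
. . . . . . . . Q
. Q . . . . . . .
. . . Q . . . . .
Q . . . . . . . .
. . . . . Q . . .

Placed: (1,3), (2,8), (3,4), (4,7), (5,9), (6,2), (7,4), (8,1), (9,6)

3

Same column: (3,4)–(7,4) (column 4).
Same diagonal: (4,7)–(7,4) (|4−7| = |7−4| = 3); (7,4)–(9,6) (|7−9| = |4−6| = 2).
Total attacking pairs: 3.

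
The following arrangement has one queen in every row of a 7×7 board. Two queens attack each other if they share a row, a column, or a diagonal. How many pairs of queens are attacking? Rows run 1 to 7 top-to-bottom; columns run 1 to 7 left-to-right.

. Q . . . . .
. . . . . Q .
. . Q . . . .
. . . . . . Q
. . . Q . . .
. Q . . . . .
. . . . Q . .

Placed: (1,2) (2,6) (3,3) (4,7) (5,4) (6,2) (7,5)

Same column: (1,2)–(6,2) (column 2).
Same diagonal: (2,6)–(6,2) (|2−6| = |6−2| = 4).
Total attacking pairs: 2.

2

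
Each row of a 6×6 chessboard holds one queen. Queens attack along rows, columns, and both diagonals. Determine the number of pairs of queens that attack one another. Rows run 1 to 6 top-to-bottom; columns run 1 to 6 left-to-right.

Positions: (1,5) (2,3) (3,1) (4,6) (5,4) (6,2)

0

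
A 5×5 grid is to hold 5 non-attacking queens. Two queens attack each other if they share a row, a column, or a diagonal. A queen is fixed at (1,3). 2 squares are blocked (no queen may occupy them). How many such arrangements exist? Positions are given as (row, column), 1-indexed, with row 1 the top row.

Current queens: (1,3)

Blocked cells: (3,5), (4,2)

1

Branch on row 2: col 1 → 0; col 5 → 1.
Sum: 0 + 1 = 1.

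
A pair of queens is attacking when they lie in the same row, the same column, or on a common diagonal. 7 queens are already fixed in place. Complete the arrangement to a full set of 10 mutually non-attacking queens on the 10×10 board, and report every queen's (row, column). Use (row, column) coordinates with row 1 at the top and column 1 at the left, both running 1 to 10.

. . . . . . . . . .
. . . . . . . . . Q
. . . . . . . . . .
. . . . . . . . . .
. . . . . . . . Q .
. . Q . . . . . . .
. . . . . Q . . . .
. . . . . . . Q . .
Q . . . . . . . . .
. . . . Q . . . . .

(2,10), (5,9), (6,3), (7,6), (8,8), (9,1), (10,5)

(1,7) (2,10) (3,4) (4,2) (5,9) (6,3) (7,6) (8,8) (9,1) (10,5)

Row 1: attacked by (2,10)→{9,10}; (5,9)→{5,9}; (6,3)→{3,8}; (7,6)→{6}; (8,8)→{1,8}; (9,1)→{1,9}; (10,5)→{5}. Safe: 2, 4, 7. Place at column 7.
Row 3: attacked by (1,7)→{5,7,9}; (2,10)→{9,10}; (5,9)→{7,9}; (6,3)→{3,6}; (7,6)→{2,6,10}; (8,8)→{3,8}; (9,1)→{1,7}; (10,5)→{5}. Safe: 4. Place at column 4.
Row 4: attacked by (1,7)→{4,7,10}; (2,10)→{8,10}; (3,4)→{3,4,5}; (5,9)→{8,9,10}; (6,3)→{1,3,5}; (7,6)→{3,6,9}; (8,8)→{4,8}; (9,1)→{1,6}; (10,5)→{5}. Safe: 2. Place at column 2.
Columns [7, 10, 4, 2, 9, 3, 6, 8, 1, 5], r−c [-6, -8, -1, 2, -4, 3, 1, 0, 8, 5], r+c [8, 12, 7, 6, 14, 9, 13, 16, 10, 15] are all distinct, so no two queens attack.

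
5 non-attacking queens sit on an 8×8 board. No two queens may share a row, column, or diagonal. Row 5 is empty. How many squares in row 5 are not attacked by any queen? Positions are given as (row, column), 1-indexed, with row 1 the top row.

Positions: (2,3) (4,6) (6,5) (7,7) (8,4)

2

(2,3) attacks row 5 at column 3 and diagonals 6.
(4,6) attacks row 5 at column 6 and diagonals 5, 7.
(6,5) attacks row 5 at column 5 and diagonals 4, 6.
(7,7) attacks row 5 at column 7 and diagonals 5.
(8,4) attacks row 5 at column 4 and diagonals 1, 7.
Attacked columns: {1, 3, 4, 5, 6, 7}. Safe: {2, 8}.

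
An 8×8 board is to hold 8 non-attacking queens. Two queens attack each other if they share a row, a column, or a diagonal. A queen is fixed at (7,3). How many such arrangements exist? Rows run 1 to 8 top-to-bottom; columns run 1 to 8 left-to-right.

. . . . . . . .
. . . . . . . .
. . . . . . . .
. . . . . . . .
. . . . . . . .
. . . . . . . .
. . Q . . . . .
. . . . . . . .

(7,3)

Branch on row 1: col 1 → 0; col 2 → 1; col 4 → 6; col 5 → 3; col 6 → 0; col 7 → 3; col 8 → 1.
Sum: 0 + 1 + 6 + 3 + 0 + 3 + 1 = 14.

14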